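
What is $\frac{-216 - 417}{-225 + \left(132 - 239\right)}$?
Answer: $\frac{633}{332} \approx 1.9066$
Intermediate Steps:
$\frac{-216 - 417}{-225 + \left(132 - 239\right)} = - \frac{633}{-225 + \left(132 - 239\right)} = - \frac{633}{-225 - 107} = - \frac{633}{-332} = \left(-633\right) \left(- \frac{1}{332}\right) = \frac{633}{332}$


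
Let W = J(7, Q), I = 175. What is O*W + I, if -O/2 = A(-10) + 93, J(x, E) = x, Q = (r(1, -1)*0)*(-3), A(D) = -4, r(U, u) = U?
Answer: -1071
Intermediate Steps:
Q = 0 (Q = (1*0)*(-3) = 0*(-3) = 0)
W = 7
O = -178 (O = -2*(-4 + 93) = -2*89 = -178)
O*W + I = -178*7 + 175 = -1246 + 175 = -1071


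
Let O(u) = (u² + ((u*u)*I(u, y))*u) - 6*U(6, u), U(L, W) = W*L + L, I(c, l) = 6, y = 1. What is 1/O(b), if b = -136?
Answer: -1/15069380 ≈ -6.6360e-8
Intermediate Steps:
U(L, W) = L + L*W (U(L, W) = L*W + L = L + L*W)
O(u) = -36 + u² - 36*u + 6*u³ (O(u) = (u² + ((u*u)*6)*u) - 36*(1 + u) = (u² + (u²*6)*u) - 6*(6 + 6*u) = (u² + (6*u²)*u) + (-36 - 36*u) = (u² + 6*u³) + (-36 - 36*u) = -36 + u² - 36*u + 6*u³)
1/O(b) = 1/(-36 + (-136)² - 36*(-136) + 6*(-136)³) = 1/(-36 + 18496 + 4896 + 6*(-2515456)) = 1/(-36 + 18496 + 4896 - 15092736) = 1/(-15069380) = -1/15069380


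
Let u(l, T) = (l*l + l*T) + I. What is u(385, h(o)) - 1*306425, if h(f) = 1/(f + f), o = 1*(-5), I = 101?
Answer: -316275/2 ≈ -1.5814e+5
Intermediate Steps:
o = -5
h(f) = 1/(2*f)
u(l, T) = 101 + l² + T*l (u(l, T) = (l*l + l*T) + 101 = (l² + T*l) + 101 = 101 + l² + T*l)
u(385, h(o)) - 1*306425 = (101 + 385² + ((½)/(-5))*385) - 1*306425 = (101 + 148225 + ((½)*(-⅕))*385) - 306425 = (101 + 148225 - ⅒*385) - 306425 = (101 + 148225 - 77/2) - 306425 = 296575/2 - 306425 = -316275/2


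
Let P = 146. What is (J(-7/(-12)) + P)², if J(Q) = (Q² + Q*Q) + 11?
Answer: 128890609/5184 ≈ 24863.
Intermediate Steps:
J(Q) = 11 + 2*Q² (J(Q) = (Q² + Q²) + 11 = 2*Q² + 11 = 11 + 2*Q²)
(J(-7/(-12)) + P)² = ((11 + 2*(-7/(-12))²) + 146)² = ((11 + 2*(-7*(-1/12))²) + 146)² = ((11 + 2*(7/12)²) + 146)² = ((11 + 2*(49/144)) + 146)² = ((11 + 49/72) + 146)² = (841/72 + 146)² = (11353/72)² = 128890609/5184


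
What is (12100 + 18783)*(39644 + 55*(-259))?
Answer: 784397317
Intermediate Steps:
(12100 + 18783)*(39644 + 55*(-259)) = 30883*(39644 - 14245) = 30883*25399 = 784397317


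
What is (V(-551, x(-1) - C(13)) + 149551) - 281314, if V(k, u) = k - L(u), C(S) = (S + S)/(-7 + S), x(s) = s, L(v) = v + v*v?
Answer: -1191034/9 ≈ -1.3234e+5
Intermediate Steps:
L(v) = v + v**2
C(S) = 2*S/(-7 + S) (C(S) = (2*S)/(-7 + S) = 2*S/(-7 + S))
V(k, u) = k - u*(1 + u)
(V(-551, x(-1) - C(13)) + 149551) - 281314 = ((-551 - (-1 - 2*13/(-7 + 13))*(1 + (-1 - 2*13/(-7 + 13)))) + 149551) - 281314 = ((-551 - (-1 - 2*13/6)*(1 + (-1 - 2*13/6))) + 149551) - 281314 = ((-551 - (-1 - 1*13/3)*(1 + (-1 - 1*13/3))) + 149551) - 281314 = ((-551 - (-1 - 13/3)*(1 + (-1 - 13/3))) + 149551) - 281314 = ((-551 - 1*(-16/3)*(1 - 16/3)) + 149551) - 281314 = ((-551 - 1*(-16/3)*(-13/3)) + 149551) - 281314 = ((-551 - 208/9) + 149551) - 281314 = (-5167/9 + 149551) - 281314 = 1340792/9 - 281314 = -1191034/9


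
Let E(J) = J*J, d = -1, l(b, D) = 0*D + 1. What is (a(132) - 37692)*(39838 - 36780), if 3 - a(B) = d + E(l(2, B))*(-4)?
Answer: -115237672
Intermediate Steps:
l(b, D) = 1 (l(b, D) = 0 + 1 = 1)
E(J) = J²
a(B) = 8 (a(B) = 3 - (-1 + 1²*(-4)) = 3 - (-1 + 1*(-4)) = 3 - (-1 - 4) = 3 - 1*(-5) = 3 + 5 = 8)
(a(132) - 37692)*(39838 - 36780) = (8 - 37692)*(39838 - 36780) = -37684*3058 = -115237672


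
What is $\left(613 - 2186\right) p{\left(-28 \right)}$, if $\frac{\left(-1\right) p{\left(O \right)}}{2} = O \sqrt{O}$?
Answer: $- 176176 i \sqrt{7} \approx - 4.6612 \cdot 10^{5} i$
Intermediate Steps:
$p{\left(O \right)} = - 2 O^{\frac{3}{2}}$ ($p{\left(O \right)} = - 2 O \sqrt{O} = - 2 O^{\frac{3}{2}}$)
$\left(613 - 2186\right) p{\left(-28 \right)} = \left(613 - 2186\right) \left(- 2 \left(-28\right)^{\frac{3}{2}}\right) = \left(613 - 2186\right) \left(- 2 \left(- 56 i \sqrt{7}\right)\right) = - 1573 \cdot 112 i \sqrt{7} = - 176176 i \sqrt{7}$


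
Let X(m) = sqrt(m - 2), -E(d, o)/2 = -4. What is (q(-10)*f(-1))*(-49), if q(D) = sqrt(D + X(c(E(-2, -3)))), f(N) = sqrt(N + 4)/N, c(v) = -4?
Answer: 49*sqrt(-30 + 3*I*sqrt(6)) ≈ 32.63 + 270.36*I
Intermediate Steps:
E(d, o) = 8 (E(d, o) = -2*(-4) = 8)
f(N) = sqrt(4 + N)/N
X(m) = sqrt(-2 + m)
q(D) = sqrt(D + I*sqrt(6)) (q(D) = sqrt(D + sqrt(-2 - 4)) = sqrt(D + sqrt(-6)) = sqrt(D + I*sqrt(6)))
(q(-10)*f(-1))*(-49) = (sqrt(-10 + I*sqrt(6))*(sqrt(4 - 1)/(-1)))*(-49) = (sqrt(-10 + I*sqrt(6))*(-sqrt(3)))*(-49) = -sqrt(3)*sqrt(-10 + I*sqrt(6))*(-49) = 49*sqrt(3)*sqrt(-10 + I*sqrt(6))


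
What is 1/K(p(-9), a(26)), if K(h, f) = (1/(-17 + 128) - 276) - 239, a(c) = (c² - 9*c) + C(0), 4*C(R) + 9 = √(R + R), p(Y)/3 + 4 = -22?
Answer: -111/57164 ≈ -0.0019418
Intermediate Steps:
p(Y) = -78 (p(Y) = -12 + 3*(-22) = -12 - 66 = -78)
C(R) = -9/4 + √2*√R/4 (C(R) = -9/4 + √(R + R)/4 = -9/4 + √(2*R)/4 = -9/4 + (√2*√R)/4 = -9/4 + √2*√R/4)
a(c) = -9/4 + c² - 9*c (a(c) = (c² - 9*c) + (-9/4 + √2*√0/4) = (c² - 9*c) + (-9/4 + (¼)*√2*0) = (c² - 9*c) + (-9/4 + 0) = (c² - 9*c) - 9/4 = -9/4 + c² - 9*c)
K(h, f) = -57164/111 (K(h, f) = (1/111 - 276) - 239 = -30635/111 - 239 = -57164/111)
1/K(p(-9), a(26)) = 1/(-57164/111) = -111/57164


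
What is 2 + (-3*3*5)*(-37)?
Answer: 1667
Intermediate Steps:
2 + (-3*3*5)*(-37) = 2 - 9*5*(-37) = 2 - 45*(-37) = 2 + 1665 = 1667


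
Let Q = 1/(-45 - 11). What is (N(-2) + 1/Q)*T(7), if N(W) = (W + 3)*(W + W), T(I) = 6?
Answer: -360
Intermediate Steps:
N(W) = 2*W*(3 + W) (N(W) = (3 + W)*(2*W) = 2*W*(3 + W))
Q = -1/56 (Q = 1/(-56) = -1/56 ≈ -0.017857)
(N(-2) + 1/Q)*T(7) = (2*(-2)*(3 - 2) + 1/(-1/56))*6 = (2*(-2)*1 - 56)*6 = (-4 - 56)*6 = -60*6 = -360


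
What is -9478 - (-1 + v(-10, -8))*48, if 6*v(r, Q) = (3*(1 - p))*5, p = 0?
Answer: -9550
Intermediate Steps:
v(r, Q) = 5/2 (v(r, Q) = ((3*(1 - 1*0))*5)/6 = ((3*(1 + 0))*5)/6 = ((3*1)*5)/6 = (3*5)/6 = (⅙)*15 = 5/2)
-9478 - (-1 + v(-10, -8))*48 = -9478 - (-1 + 5/2)*48 = -9478 - 3*48/2 = -9478 - 1*72 = -9478 - 72 = -9550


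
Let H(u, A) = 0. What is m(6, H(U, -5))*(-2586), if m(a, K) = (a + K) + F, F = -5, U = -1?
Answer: -2586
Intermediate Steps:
m(a, K) = -5 + K + a (m(a, K) = (a + K) - 5 = (K + a) - 5 = -5 + K + a)
m(6, H(U, -5))*(-2586) = (-5 + 0 + 6)*(-2586) = 1*(-2586) = -2586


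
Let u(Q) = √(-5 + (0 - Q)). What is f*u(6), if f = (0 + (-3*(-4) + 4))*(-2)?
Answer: -32*I*√11 ≈ -106.13*I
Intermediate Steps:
u(Q) = √(-5 - Q)
f = -32 (f = (0 + (12 + 4))*(-2) = (0 + 16)*(-2) = 16*(-2) = -32)
f*u(6) = -32*√(-5 - 1*6) = -32*√(-5 - 6) = -32*I*√11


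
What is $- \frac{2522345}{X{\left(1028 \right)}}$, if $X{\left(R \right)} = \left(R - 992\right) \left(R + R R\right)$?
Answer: $- \frac{360335}{5440176} \approx -0.066236$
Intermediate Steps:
$X{\left(R \right)} = \left(-992 + R\right) \left(R + R^{2}\right)$
$- \frac{2522345}{X{\left(1028 \right)}} = - \frac{2522345}{1028 \left(-992 + 1028^{2} - 1018748\right)} = - \frac{2522345}{1028 \left(-992 + 1056784 - 1018748\right)} = - \frac{2522345}{1028 \cdot 37044} = - \frac{2522345}{38081232} = \left(-2522345\right) \frac{1}{38081232} = - \frac{360335}{5440176}$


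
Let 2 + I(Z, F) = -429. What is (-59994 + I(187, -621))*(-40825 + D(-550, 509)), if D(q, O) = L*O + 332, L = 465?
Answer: -11854901600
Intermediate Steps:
I(Z, F) = -431 (I(Z, F) = -2 - 429 = -431)
D(q, O) = 332 + 465*O (D(q, O) = 465*O + 332 = 332 + 465*O)
(-59994 + I(187, -621))*(-40825 + D(-550, 509)) = (-59994 - 431)*(-40825 + (332 + 465*509)) = -60425*(-40825 + (332 + 236685)) = -60425*(-40825 + 237017) = -60425*196192 = -11854901600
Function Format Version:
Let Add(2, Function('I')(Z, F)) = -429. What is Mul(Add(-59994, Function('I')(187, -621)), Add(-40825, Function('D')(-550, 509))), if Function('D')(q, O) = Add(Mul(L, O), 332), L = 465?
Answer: -11854901600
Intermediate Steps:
Function('I')(Z, F) = -431 (Function('I')(Z, F) = Add(-2, -429) = -431)
Function('D')(q, O) = Add(332, Mul(465, O)) (Function('D')(q, O) = Add(Mul(465, O), 332) = Add(332, Mul(465, O)))
Mul(Add(-59994, Function('I')(187, -621)), Add(-40825, Function('D')(-550, 509))) = Mul(Add(-59994, -431), Add(-40825, Add(332, Mul(465, 509)))) = Mul(-60425, Add(-40825, Add(332, 236685))) = Mul(-60425, Add(-40825, 237017)) = Mul(-60425, 196192) = -11854901600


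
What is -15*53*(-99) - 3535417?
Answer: -3456712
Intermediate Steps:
-15*53*(-99) - 3535417 = -795*(-99) - 3535417 = 78705 - 3535417 = -3456712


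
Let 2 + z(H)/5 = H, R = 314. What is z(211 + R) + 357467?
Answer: 360082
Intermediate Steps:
z(H) = -10 + 5*H
z(211 + R) + 357467 = (-10 + 5*(211 + 314)) + 357467 = (-10 + 5*525) + 357467 = (-10 + 2625) + 357467 = 2615 + 357467 = 360082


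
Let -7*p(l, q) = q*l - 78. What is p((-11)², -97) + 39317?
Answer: 287034/7 ≈ 41005.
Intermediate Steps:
p(l, q) = 78/7 - l*q/7 (p(l, q) = -(q*l - 78)/7 = -(l*q - 78)/7 = -(-78 + l*q)/7 = 78/7 - l*q/7)
p((-11)², -97) + 39317 = (78/7 - ⅐*(-11)²*(-97)) + 39317 = (78/7 - ⅐*121*(-97)) + 39317 = (78/7 + 11737/7) + 39317 = 11815/7 + 39317 = 287034/7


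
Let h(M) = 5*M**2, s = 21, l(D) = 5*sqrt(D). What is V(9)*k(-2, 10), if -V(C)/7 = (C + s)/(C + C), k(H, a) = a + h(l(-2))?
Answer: 2800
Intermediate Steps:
k(H, a) = -250 + a (k(H, a) = a + 5*(5*sqrt(-2))**2 = a + 5*(5*(I*sqrt(2)))**2 = a + 5*(5*I*sqrt(2))**2 = a + 5*(-50) = a - 250 = -250 + a)
V(C) = -7*(21 + C)/(2*C) (V(C) = -7*(C + 21)/(C + C) = -7*(21 + C)/(2*C))
V(9)*k(-2, 10) = ((7/2)*(-21 - 1*9)/9)*(-250 + 10) = ((7/2)*(1/9)*(-21 - 9))*(-240) = ((7/2)*(1/9)*(-30))*(-240) = -35/3*(-240) = 2800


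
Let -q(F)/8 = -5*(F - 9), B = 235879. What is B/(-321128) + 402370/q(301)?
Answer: 1580715083/46884688 ≈ 33.715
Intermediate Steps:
q(F) = -360 + 40*F (q(F) = -(-40)*(F - 9) = -(-40)*(-9 + F) = -8*(45 - 5*F) = -360 + 40*F)
B/(-321128) + 402370/q(301) = 235879/(-321128) + 402370/(-360 + 40*301) = 235879*(-1/321128) + 402370/(-360 + 12040) = -235879/321128 + 402370/11680 = -235879/321128 + 402370*(1/11680) = -235879/321128 + 40237/1168 = 1580715083/46884688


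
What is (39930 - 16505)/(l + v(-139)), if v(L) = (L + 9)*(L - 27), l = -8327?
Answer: 23425/13253 ≈ 1.7675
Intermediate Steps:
v(L) = (-27 + L)*(9 + L) (v(L) = (9 + L)*(-27 + L) = (-27 + L)*(9 + L))
(39930 - 16505)/(l + v(-139)) = (39930 - 16505)/(-8327 + (-243 + (-139)**2 - 18*(-139))) = 23425/(-8327 + (-243 + 19321 + 2502)) = 23425/(-8327 + 21580) = 23425/13253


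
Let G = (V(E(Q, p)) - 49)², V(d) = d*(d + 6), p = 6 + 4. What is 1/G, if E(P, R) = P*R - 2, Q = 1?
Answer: 1/3969 ≈ 0.00025195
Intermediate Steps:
p = 10
E(P, R) = -2 + P*R
V(d) = d*(6 + d)
G = 3969 (G = ((-2 + 1*10)*(6 + (-2 + 1*10)) - 49)² = ((-2 + 10)*(6 + (-2 + 10)) - 49)² = (8*(6 + 8) - 49)² = (8*14 - 49)² = (112 - 49)² = 63² = 3969)
1/G = 1/3969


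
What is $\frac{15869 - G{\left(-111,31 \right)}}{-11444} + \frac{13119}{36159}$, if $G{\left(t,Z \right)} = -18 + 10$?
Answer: $- \frac{141320869}{137934532} \approx -1.0245$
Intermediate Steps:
$G{\left(t,Z \right)} = -8$
$\frac{15869 - G{\left(-111,31 \right)}}{-11444} + \frac{13119}{36159} = \frac{15869 - -8}{-11444} + \frac{13119}{36159} = \left(15869 + 8\right) \left(- \frac{1}{11444}\right) + 13119 \cdot \frac{1}{36159} = 15877 \left(- \frac{1}{11444}\right) + \frac{4373}{12053} = - \frac{15877}{11444} + \frac{4373}{12053} = - \frac{141320869}{137934532}$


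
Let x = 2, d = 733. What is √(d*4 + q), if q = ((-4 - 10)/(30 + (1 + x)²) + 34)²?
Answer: 2*√1545229/39 ≈ 63.747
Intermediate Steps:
q = 1721344/1521 (q = ((-4 - 10)/(30 + (1 + 2)²) + 34)² = (-14/(30 + 3²) + 34)² = (-14/(30 + 9) + 34)² = (-14/39 + 34)² = (1312/39)² = 1721344/1521 ≈ 1131.7)
√(d*4 + q) = √(733*4 + 1721344/1521) = √(2932 + 1721344/1521) = √(6180916/1521) = 2*√1545229/39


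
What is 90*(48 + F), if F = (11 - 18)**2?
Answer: 8730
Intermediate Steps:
F = 49 (F = (-7)**2 = 49)
90*(48 + F) = 90*(48 + 49) = 90*97 = 8730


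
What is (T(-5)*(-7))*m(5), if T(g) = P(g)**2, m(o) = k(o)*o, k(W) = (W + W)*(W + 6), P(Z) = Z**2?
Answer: -2406250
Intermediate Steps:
k(W) = 2*W*(6 + W) (k(W) = (2*W)*(6 + W) = 2*W*(6 + W))
m(o) = 2*o**2*(6 + o) (m(o) = (2*o*(6 + o))*o = 2*o**2*(6 + o))
T(g) = g**4 (T(g) = (g**2)**2 = g**4)
(T(-5)*(-7))*m(5) = ((-5)**4*(-7))*(2*5**2*(6 + 5)) = (625*(-7))*(2*25*11) = -4375*550 = -2406250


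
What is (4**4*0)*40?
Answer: 0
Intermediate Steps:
(4**4*0)*40 = (256*0)*40 = 0*40 = 0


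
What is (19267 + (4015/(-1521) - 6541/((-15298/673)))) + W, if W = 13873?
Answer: 777744232103/23268258 ≈ 33425.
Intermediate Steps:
(19267 + (4015/(-1521) - 6541/((-15298/673)))) + W = (19267 + (4015/(-1521) - 6541/((-15298/673)))) + 13873 = (19267 + (4015*(-1/1521) - 6541/((-15298*1/673)))) + 13873 = (19267 + (-4015/1521 - 6541/(-15298/673))) + 13873 = (19267 + (-4015/1521 - 6541*(-673/15298))) + 13873 = (19267 + (-4015/1521 + 4402093/15298)) + 13873 = (19267 + 6634161983/23268258) + 13873 = 454943688869/23268258 + 13873 = 777744232103/23268258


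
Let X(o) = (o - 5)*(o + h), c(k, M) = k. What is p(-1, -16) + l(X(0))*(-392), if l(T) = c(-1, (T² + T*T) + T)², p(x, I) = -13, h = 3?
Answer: -405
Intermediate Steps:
X(o) = (-5 + o)*(3 + o) (X(o) = (o - 5)*(o + 3) = (-5 + o)*(3 + o))
l(T) = 1 (l(T) = (-1)² = 1)
p(-1, -16) + l(X(0))*(-392) = -13 + 1*(-392) = -13 - 392 = -405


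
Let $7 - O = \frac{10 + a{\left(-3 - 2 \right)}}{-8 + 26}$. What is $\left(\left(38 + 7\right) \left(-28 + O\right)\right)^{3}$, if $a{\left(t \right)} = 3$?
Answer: $- \frac{7472058875}{8} \approx -9.3401 \cdot 10^{8}$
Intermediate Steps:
$O = \frac{113}{18}$ ($O = 7 - \frac{10 + 3}{-8 + 26} = 7 - \frac{13}{18} = \frac{113}{18} \approx 6.2778$)
$\left(\left(38 + 7\right) \left(-28 + O\right)\right)^{3} = \left(\left(38 + 7\right) \left(-28 + \frac{113}{18}\right)\right)^{3} = \left(45 \left(- \frac{391}{18}\right)\right)^{3} = \left(- \frac{1955}{2}\right)^{3} = - \frac{7472058875}{8}$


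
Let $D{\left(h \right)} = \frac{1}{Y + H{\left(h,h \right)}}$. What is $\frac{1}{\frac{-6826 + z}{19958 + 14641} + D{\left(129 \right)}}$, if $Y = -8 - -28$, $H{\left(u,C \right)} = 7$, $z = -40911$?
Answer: $- \frac{311391}{418100} \approx -0.74478$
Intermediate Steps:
$Y = 20$ ($Y = -8 + 28 = 20$)
$D{\left(h \right)} = \frac{1}{27}$ ($D{\left(h \right)} = \frac{1}{20 + 7} = \frac{1}{27}$)
$\frac{1}{\frac{-6826 + z}{19958 + 14641} + D{\left(129 \right)}} = \frac{1}{\frac{-6826 - 40911}{19958 + 14641} + \frac{1}{27}} = \frac{1}{- \frac{47737}{34599} + \frac{1}{27}} = \frac{1}{- \frac{418100}{311391}} = - \frac{311391}{418100}$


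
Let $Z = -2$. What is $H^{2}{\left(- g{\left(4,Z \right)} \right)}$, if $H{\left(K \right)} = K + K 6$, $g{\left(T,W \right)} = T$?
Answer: $784$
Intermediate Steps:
$H{\left(K \right)} = 7 K$ ($H{\left(K \right)} = K + 6 K = 7 K$)
$H^{2}{\left(- g{\left(4,Z \right)} \right)} = \left(7 \left(\left(-1\right) 4\right)\right)^{2} = \left(7 \left(-4\right)\right)^{2} = \left(-28\right)^{2} = 784$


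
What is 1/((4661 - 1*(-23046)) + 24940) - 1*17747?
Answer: -934326308/52647 ≈ -17747.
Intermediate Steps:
1/((4661 - 1*(-23046)) + 24940) - 1*17747 = 1/((4661 + 23046) + 24940) - 17747 = 1/(27707 + 24940) - 17747 = 1/52647 - 17747 = -934326308/52647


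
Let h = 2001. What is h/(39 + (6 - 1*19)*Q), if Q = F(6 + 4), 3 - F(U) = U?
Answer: 2001/130 ≈ 15.392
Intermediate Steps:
F(U) = 3 - U
Q = -7 (Q = 3 - (6 + 4) = 3 - 1*10 = 3 - 10 = -7)
h/(39 + (6 - 1*19)*Q) = 2001/(39 + (6 - 1*19)*(-7)) = 2001/(39 + (6 - 19)*(-7)) = 2001/(39 - 13*(-7)) = 2001/(39 + 91) = 2001/130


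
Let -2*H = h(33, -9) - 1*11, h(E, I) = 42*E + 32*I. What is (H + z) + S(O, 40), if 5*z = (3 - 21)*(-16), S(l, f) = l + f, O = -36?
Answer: -4819/10 ≈ -481.90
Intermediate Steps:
h(E, I) = 32*I + 42*E
S(l, f) = f + l
H = -1087/2 (H = -((32*(-9) + 42*33) - 1*11)/2 = -((-288 + 1386) - 11)/2 = -(1098 - 11)/2 = -1/2*1087 = -1087/2 ≈ -543.50)
z = 288/5 (z = ((3 - 21)*(-16))/5 = (-18*(-16))/5 = (1/5)*288 = 288/5 ≈ 57.600)
(H + z) + S(O, 40) = (-1087/2 + 288/5) + (40 - 36) = -4859/10 + 4 = -4819/10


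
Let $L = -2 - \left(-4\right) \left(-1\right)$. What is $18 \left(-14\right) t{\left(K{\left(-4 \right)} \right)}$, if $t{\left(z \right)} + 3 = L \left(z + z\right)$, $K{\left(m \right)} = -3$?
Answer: $-8316$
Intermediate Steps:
$L = -6$ ($L = -2 - 4 = -6$)
$t{\left(z \right)} = -3 - 12 z$ ($t{\left(z \right)} = -3 - 6 \left(z + z\right) = -3 - 6 \cdot 2 z = -3 - 12 z$)
$18 \left(-14\right) t{\left(K{\left(-4 \right)} \right)} = 18 \left(-14\right) \left(-3 - -36\right) = - 252 \left(-3 + 36\right) = \left(-252\right) 33 = -8316$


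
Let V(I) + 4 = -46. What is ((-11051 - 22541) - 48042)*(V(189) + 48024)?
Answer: -3916309516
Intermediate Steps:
V(I) = -50 (V(I) = -4 - 46 = -50)
((-11051 - 22541) - 48042)*(V(189) + 48024) = ((-11051 - 22541) - 48042)*(-50 + 48024) = (-33592 - 48042)*47974 = -81634*47974 = -3916309516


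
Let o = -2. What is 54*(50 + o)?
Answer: 2592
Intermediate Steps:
54*(50 + o) = 54*(50 - 2) = 54*48 = 2592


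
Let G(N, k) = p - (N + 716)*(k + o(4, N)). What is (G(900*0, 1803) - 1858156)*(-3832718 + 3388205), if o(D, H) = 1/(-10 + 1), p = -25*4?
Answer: 4199480262520/3 ≈ 1.3998e+12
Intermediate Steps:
p = -100
o(D, H) = -1/9 (o(D, H) = 1/(-9) = -1/9)
G(N, k) = -100 - (716 + N)*(-1/9 + k) (G(N, k) = -100 - (N + 716)*(k - 1/9) = -100 - (716 + N)*(-1/9 + k))
(G(900*0, 1803) - 1858156)*(-3832718 + 3388205) = ((-184/9 - 716*1803 + (900*0)/9 - 1*900*0*1803) - 1858156)*(-3832718 + 3388205) = ((-184/9 - 1290948 + (1/9)*0 - 1*0*1803) - 1858156)*(-444513) = ((-184/9 - 1290948 + 0 + 0) - 1858156)*(-444513) = (-11618716/9 - 1858156)*(-444513) = -28342120/9*(-444513) = 4199480262520/3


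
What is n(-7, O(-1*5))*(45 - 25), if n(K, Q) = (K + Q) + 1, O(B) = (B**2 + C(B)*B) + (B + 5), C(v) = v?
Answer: 880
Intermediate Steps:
O(B) = 5 + B + 2*B**2 (O(B) = (B**2 + B*B) + (B + 5) = (B**2 + B**2) + (5 + B) = 2*B**2 + (5 + B) = 5 + B + 2*B**2)
n(K, Q) = 1 + K + Q
n(-7, O(-1*5))*(45 - 25) = (1 - 7 + (5 - 1*5 + 2*(-1*5)**2))*(45 - 25) = (1 - 7 + (5 - 5 + 2*(-5)**2))*20 = (1 - 7 + (5 - 5 + 2*25))*20 = (1 - 7 + (5 - 5 + 50))*20 = (1 - 7 + 50)*20 = 44*20 = 880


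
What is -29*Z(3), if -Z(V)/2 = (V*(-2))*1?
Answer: -348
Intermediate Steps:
Z(V) = 4*V (Z(V) = -2*V*(-2) = -2*(-2*V) = -(-4)*V = 4*V)
-29*Z(3) = -116*3 = -29*12 = -348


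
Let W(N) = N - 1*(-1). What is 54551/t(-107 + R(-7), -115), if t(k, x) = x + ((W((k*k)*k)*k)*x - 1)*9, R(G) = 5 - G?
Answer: -54551/84301298674 ≈ -6.4710e-7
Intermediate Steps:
W(N) = 1 + N (W(N) = N + 1 = 1 + N)
t(k, x) = -9 + x + 9*k*x*(1 + k**3) (t(k, x) = x + (((1 + (k*k)*k)*k)*x - 1)*9 = x + (((1 + k**2*k)*k)*x - 1)*9 = x + (((1 + k**3)*k)*x - 1)*9 = x + ((k*(1 + k**3))*x - 1)*9 = x + (k*x*(1 + k**3) - 1)*9 = x + (-1 + k*x*(1 + k**3))*9 = x + (-9 + 9*k*x*(1 + k**3)) = -9 + x + 9*k*x*(1 + k**3))
54551/t(-107 + R(-7), -115) = 54551/(-9 - 115 + 9*(-107 + (5 - 1*(-7)))*(-115)*(1 + (-107 + (5 - 1*(-7)))**3)) = 54551/(-9 - 115 + 9*(-107 + (5 + 7))*(-115)*(1 + (-107 + (5 + 7))**3)) = 54551/(-9 - 115 + 9*(-107 + 12)*(-115)*(1 + (-107 + 12)**3)) = 54551/(-9 - 115 + 9*(-95)*(-115)*(1 + (-95)**3)) = 54551/(-9 - 115 + 9*(-95)*(-115)*(1 - 857375)) = 54551/(-9 - 115 + 9*(-95)*(-115)*(-857374)) = 54551/(-9 - 115 - 84301298550) = 54551/(-84301298674) = 54551*(-1/84301298674) = -54551/84301298674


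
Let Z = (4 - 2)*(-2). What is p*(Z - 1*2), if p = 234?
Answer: -1404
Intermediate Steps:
Z = -4 (Z = 2*(-2) = -4)
p*(Z - 1*2) = 234*(-4 - 1*2) = 234*(-4 - 2) = 234*(-6) = -1404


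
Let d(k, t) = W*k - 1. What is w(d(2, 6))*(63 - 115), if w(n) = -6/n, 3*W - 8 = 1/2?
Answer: 468/7 ≈ 66.857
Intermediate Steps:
W = 17/6 (W = 8/3 + (⅓)/2 = 8/3 + (⅓)*(½) = 8/3 + ⅙ = 17/6 ≈ 2.8333)
d(k, t) = -1 + 17*k/6 (d(k, t) = 17*k/6 - 1 = -1 + 17*k/6)
w(d(2, 6))*(63 - 115) = (-6/(-1 + (17/6)*2))*(63 - 115) = -6/(-1 + 17/3)*(-52) = -6/14/3*(-52) = -6*3/14*(-52) = -9/7*(-52) = 468/7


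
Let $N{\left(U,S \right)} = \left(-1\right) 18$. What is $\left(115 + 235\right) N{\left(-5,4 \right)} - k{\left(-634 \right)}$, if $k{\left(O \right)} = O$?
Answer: $-5666$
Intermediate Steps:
$N{\left(U,S \right)} = -18$
$\left(115 + 235\right) N{\left(-5,4 \right)} - k{\left(-634 \right)} = \left(115 + 235\right) \left(-18\right) - -634 = 350 \left(-18\right) + 634 = -6300 + 634 = -5666$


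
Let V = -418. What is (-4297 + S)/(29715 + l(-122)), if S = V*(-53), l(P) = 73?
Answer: 17857/29788 ≈ 0.59947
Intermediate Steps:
S = 22154 (S = -418*(-53) = 22154)
(-4297 + S)/(29715 + l(-122)) = (-4297 + 22154)/(29715 + 73) = 17857/29788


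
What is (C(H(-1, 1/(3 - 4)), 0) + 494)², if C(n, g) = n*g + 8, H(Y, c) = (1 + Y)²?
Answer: 252004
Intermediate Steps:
C(n, g) = 8 + g*n (C(n, g) = g*n + 8 = 8 + g*n)
(C(H(-1, 1/(3 - 4)), 0) + 494)² = ((8 + 0*(1 - 1)²) + 494)² = ((8 + 0*0²) + 494)² = ((8 + 0*0) + 494)² = ((8 + 0) + 494)² = (8 + 494)² = 502² = 252004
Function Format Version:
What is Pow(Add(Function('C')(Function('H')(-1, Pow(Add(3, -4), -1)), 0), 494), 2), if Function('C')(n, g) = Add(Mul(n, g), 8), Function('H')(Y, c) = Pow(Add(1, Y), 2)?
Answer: 252004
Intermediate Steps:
Function('C')(n, g) = Add(8, Mul(g, n)) (Function('C')(n, g) = Add(Mul(g, n), 8) = Add(8, Mul(g, n)))
Pow(Add(Function('C')(Function('H')(-1, Pow(Add(3, -4), -1)), 0), 494), 2) = Pow(Add(Add(8, Mul(0, Pow(Add(1, -1), 2))), 494), 2) = Pow(Add(Add(8, Mul(0, Pow(0, 2))), 494), 2) = Pow(Add(Add(8, Mul(0, 0)), 494), 2) = Pow(Add(Add(8, 0), 494), 2) = Pow(Add(8, 494), 2) = Pow(502, 2) = 252004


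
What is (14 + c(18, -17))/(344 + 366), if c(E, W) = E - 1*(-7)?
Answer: 39/710 ≈ 0.054930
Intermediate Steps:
c(E, W) = 7 + E (c(E, W) = E + 7 = 7 + E)
(14 + c(18, -17))/(344 + 366) = (14 + (7 + 18))/(344 + 366) = (14 + 25)/710 = 39*(1/710) = 39/710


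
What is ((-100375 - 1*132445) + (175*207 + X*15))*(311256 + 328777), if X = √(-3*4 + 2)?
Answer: -125827287635 + 9600495*I*√10 ≈ -1.2583e+11 + 3.0359e+7*I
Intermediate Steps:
X = I*√10 (X = √(-12 + 2) = √(-10) = I*√10 ≈ 3.1623*I)
((-100375 - 1*132445) + (175*207 + X*15))*(311256 + 328777) = ((-100375 - 1*132445) + (175*207 + (I*√10)*15))*(311256 + 328777) = ((-100375 - 132445) + (36225 + 15*I*√10))*640033 = (-232820 + (36225 + 15*I*√10))*640033 = (-196595 + 15*I*√10)*640033 = -125827287635 + 9600495*I*√10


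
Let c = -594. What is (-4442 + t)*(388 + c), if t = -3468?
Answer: 1629460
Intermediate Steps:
(-4442 + t)*(388 + c) = (-4442 - 3468)*(388 - 594) = -7910*(-206) = 1629460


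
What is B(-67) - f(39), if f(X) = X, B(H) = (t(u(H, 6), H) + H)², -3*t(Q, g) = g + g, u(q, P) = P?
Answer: 4138/9 ≈ 459.78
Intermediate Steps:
t(Q, g) = -2*g/3 (t(Q, g) = -(g + g)/3 = -2*g/3)
B(H) = H²/9 (B(H) = (-2*H/3 + H)² = (H/3)² = H²/9)
B(-67) - f(39) = (⅑)*(-67)² - 1*39 = (⅑)*4489 - 39 = 4489/9 - 39 = 4138/9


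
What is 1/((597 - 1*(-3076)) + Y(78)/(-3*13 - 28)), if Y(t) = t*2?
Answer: 67/245935 ≈ 0.00027243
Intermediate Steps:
Y(t) = 2*t
1/((597 - 1*(-3076)) + Y(78)/(-3*13 - 28)) = 1/((597 - 1*(-3076)) + (2*78)/(-3*13 - 28)) = 1/((597 + 3076) + 156/(-39 - 28)) = 1/(3673 + 156/(-67)) = 1/(3673 + 156*(-1/67)) = 1/(3673 - 156/67) = 1/(245935/67) = 67/245935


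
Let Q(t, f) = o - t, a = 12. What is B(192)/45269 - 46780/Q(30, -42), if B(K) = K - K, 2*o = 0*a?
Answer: 4678/3 ≈ 1559.3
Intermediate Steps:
o = 0 (o = (0*12)/2 = (½)*0 = 0)
Q(t, f) = -t (Q(t, f) = 0 - t = -t)
B(K) = 0
B(192)/45269 - 46780/Q(30, -42) = 0/45269 - 46780/((-1*30)) = 0*(1/45269) - 46780/(-30) = 0 - 46780*(-1/30) = 0 + 4678/3 = 4678/3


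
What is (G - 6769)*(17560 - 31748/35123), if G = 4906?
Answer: -1148964509916/35123 ≈ -3.2713e+7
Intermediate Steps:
(G - 6769)*(17560 - 31748/35123) = (4906 - 6769)*(17560 - 31748/35123) = -1863*(17560 - 31748*1/35123) = -1863*(17560 - 31748/35123) = -1863*616728132/35123 = -1148964509916/35123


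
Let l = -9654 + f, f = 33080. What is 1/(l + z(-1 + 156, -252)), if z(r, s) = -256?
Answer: 1/23170 ≈ 4.3159e-5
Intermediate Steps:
l = 23426 (l = -9654 + 33080 = 23426)
1/(l + z(-1 + 156, -252)) = 1/(23426 - 256) = 1/23170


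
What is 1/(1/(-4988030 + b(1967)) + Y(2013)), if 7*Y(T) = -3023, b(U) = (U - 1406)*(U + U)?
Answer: -19467392/8407132295 ≈ -0.0023156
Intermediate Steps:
b(U) = 2*U*(-1406 + U) (b(U) = (-1406 + U)*(2*U) = 2*U*(-1406 + U))
Y(T) = -3023/7 (Y(T) = (⅐)*(-3023) = -3023/7)
1/(1/(-4988030 + b(1967)) + Y(2013)) = 1/(1/(-4988030 + 2*1967*(-1406 + 1967)) - 3023/7) = 1/(1/(-4988030 + 2*1967*561) - 3023/7) = 1/(1/(-4988030 + 2206974) - 3023/7) = 1/(1/(-2781056) - 3023/7) = 1/(-1/2781056 - 3023/7) = 1/(-8407132295/19467392) = -19467392/8407132295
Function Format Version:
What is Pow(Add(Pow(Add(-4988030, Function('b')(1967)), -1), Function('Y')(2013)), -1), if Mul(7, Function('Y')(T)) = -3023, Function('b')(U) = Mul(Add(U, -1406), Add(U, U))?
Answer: Rational(-19467392, 8407132295) ≈ -0.0023156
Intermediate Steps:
Function('b')(U) = Mul(2, U, Add(-1406, U)) (Function('b')(U) = Mul(Add(-1406, U), Mul(2, U)) = Mul(2, U, Add(-1406, U)))
Function('Y')(T) = Rational(-3023, 7) (Function('Y')(T) = Mul(Rational(1, 7), -3023) = Rational(-3023, 7))
Pow(Add(Pow(Add(-4988030, Function('b')(1967)), -1), Function('Y')(2013)), -1) = Pow(Add(Pow(Add(-4988030, Mul(2, 1967, Add(-1406, 1967))), -1), Rational(-3023, 7)), -1) = Pow(Add(Pow(Add(-4988030, Mul(2, 1967, 561)), -1), Rational(-3023, 7)), -1) = Pow(Add(Pow(Add(-4988030, 2206974), -1), Rational(-3023, 7)), -1) = Pow(Add(Pow(-2781056, -1), Rational(-3023, 7)), -1) = Pow(Add(Rational(-1, 2781056), Rational(-3023, 7)), -1) = Pow(Rational(-8407132295, 19467392), -1) = Rational(-19467392, 8407132295)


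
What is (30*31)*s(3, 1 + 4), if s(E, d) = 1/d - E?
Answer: -2604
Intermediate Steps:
(30*31)*s(3, 1 + 4) = (30*31)*(1/(1 + 4) - 1*3) = 930*(1/5 - 3) = 930*(⅕ - 3) = 930*(-14/5) = -2604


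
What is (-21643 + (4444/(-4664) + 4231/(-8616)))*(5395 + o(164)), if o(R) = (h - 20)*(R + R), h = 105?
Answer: -328886506799125/456648 ≈ -7.2022e+8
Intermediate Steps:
o(R) = 170*R (o(R) = (105 - 20)*(R + R) = 85*(2*R) = 170*R)
(-21643 + (4444/(-4664) + 4231/(-8616)))*(5395 + o(164)) = (-21643 + (4444/(-4664) + 4231/(-8616)))*(5395 + 170*164) = (-21643 + (4444*(-1/4664) + 4231*(-1/8616)))*(5395 + 27880) = (-21643 + (-101/106 - 4231/8616))*33275 = (-21643 - 659351/456648)*33275 = -9883892015/456648*33275 = -328886506799125/456648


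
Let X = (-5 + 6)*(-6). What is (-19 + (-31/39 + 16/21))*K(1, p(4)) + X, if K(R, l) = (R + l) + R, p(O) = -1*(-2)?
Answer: -7474/91 ≈ -82.132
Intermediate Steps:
p(O) = 2
K(R, l) = l + 2*R
X = -6 (X = 1*(-6) = -6)
(-19 + (-31/39 + 16/21))*K(1, p(4)) + X = (-19 + (-31/39 + 16/21))*(2 + 2*1) - 6 = (-19 + (-31*1/39 + 16*(1/21)))*(2 + 2) - 6 = (-19 + (-31/39 + 16/21))*4 - 6 = (-19 - 3/91)*4 - 6 = -1732/91*4 - 6 = -6928/91 - 6 = -7474/91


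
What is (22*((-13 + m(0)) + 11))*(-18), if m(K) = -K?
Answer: 792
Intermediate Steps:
(22*((-13 + m(0)) + 11))*(-18) = (22*((-13 - 1*0) + 11))*(-18) = (22*((-13 + 0) + 11))*(-18) = (22*(-13 + 11))*(-18) = (22*(-2))*(-18) = -44*(-18) = 792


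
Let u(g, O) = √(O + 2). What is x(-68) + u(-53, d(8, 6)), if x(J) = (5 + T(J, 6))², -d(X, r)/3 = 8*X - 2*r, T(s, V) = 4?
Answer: 81 + I*√154 ≈ 81.0 + 12.41*I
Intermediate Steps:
d(X, r) = -24*X + 6*r (d(X, r) = -3*(8*X - 2*r) = -3*(-2*r + 8*X) = -24*X + 6*r)
u(g, O) = √(2 + O)
x(J) = 81 (x(J) = (5 + 4)² = 9² = 81)
x(-68) + u(-53, d(8, 6)) = 81 + √(2 + (-24*8 + 6*6)) = 81 + √(2 + (-192 + 36)) = 81 + √(2 - 156) = 81 + √(-154) = 81 + I*√154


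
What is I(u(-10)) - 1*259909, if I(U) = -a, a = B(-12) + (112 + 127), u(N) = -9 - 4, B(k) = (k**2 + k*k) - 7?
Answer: -260429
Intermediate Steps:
B(k) = -7 + 2*k**2 (B(k) = (k**2 + k**2) - 7 = 2*k**2 - 7 = -7 + 2*k**2)
u(N) = -13
a = 520 (a = (-7 + 2*(-12)**2) + (112 + 127) = (-7 + 2*144) + 239 = (-7 + 288) + 239 = 281 + 239 = 520)
I(U) = -520 (I(U) = -1*520 = -520)
I(u(-10)) - 1*259909 = -520 - 1*259909 = -520 - 259909 = -260429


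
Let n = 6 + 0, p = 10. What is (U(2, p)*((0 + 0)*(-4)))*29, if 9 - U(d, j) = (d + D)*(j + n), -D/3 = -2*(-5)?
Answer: 0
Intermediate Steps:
D = -30 (D = -(-6)*(-5) = -3*10 = -30)
n = 6
U(d, j) = 9 - (-30 + d)*(6 + j) (U(d, j) = 9 - (d - 30)*(j + 6) = 9 - (-30 + d)*(6 + j))
(U(2, p)*((0 + 0)*(-4)))*29 = ((189 - 6*2 + 30*10 - 1*2*10)*((0 + 0)*(-4)))*29 = ((189 - 12 + 300 - 20)*(0*(-4)))*29 = (457*0)*29 = 0*29 = 0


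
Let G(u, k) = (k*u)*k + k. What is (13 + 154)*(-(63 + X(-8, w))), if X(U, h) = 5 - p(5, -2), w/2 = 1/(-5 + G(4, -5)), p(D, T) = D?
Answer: -10521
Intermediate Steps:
G(u, k) = k + u*k**2 (G(u, k) = u*k**2 + k = k + u*k**2)
w = 1/45 (w = 2/(-5 - 5*(1 - 5*4)) = 2/(-5 - 5*(1 - 20)) = 2/(-5 - 5*(-19)) = 2/(-5 + 95) = 2/90 = 2*(1/90) = 1/45 ≈ 0.022222)
X(U, h) = 0 (X(U, h) = 5 - 1*5 = 5 - 5 = 0)
(13 + 154)*(-(63 + X(-8, w))) = (13 + 154)*(-(63 + 0)) = 167*(-1*63) = 167*(-63) = -10521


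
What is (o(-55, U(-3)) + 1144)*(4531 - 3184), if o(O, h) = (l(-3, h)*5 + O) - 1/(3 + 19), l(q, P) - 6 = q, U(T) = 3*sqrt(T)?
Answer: 32714589/22 ≈ 1.4870e+6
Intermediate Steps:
l(q, P) = 6 + q
o(O, h) = 329/22 + O (o(O, h) = ((6 - 3)*5 + O) - 1/(3 + 19) = (3*5 + O) - 1/22 = (15 + O) - 1*1/22 = (15 + O) - 1/22 = 329/22 + O)
(o(-55, U(-3)) + 1144)*(4531 - 3184) = ((329/22 - 55) + 1144)*(4531 - 3184) = (-881/22 + 1144)*1347 = (24287/22)*1347 = 32714589/22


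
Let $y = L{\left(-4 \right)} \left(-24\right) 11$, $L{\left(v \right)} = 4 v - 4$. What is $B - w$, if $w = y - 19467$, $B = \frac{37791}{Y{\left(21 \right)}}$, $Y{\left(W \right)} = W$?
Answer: $\frac{111906}{7} \approx 15987.0$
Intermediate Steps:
$L{\left(v \right)} = -4 + 4 v$
$y = 5280$ ($y = \left(-4 + 4 \left(-4\right)\right) \left(-24\right) 11 = \left(-4 - 16\right) \left(-24\right) 11 = \left(-20\right) \left(-24\right) 11 = 480 \cdot 11 = 5280$)
$B = \frac{12597}{7}$ ($B = \frac{37791}{21} = 37791 \cdot \frac{1}{21} = \frac{12597}{7} \approx 1799.6$)
$w = -14187$ ($w = 5280 - 19467 = -14187$)
$B - w = \frac{12597}{7} - -14187 = \frac{12597}{7} + 14187 = \frac{111906}{7}$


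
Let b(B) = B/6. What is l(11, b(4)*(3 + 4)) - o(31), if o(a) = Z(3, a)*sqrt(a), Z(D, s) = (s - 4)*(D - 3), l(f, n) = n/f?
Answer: 14/33 ≈ 0.42424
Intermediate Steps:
b(B) = B/6 (b(B) = B*(1/6) = B/6)
Z(D, s) = (-4 + s)*(-3 + D)
o(a) = 0 (o(a) = (12 - 4*3 - 3*a + 3*a)*sqrt(a) = (12 - 12 - 3*a + 3*a)*sqrt(a) = 0*sqrt(a) = 0)
l(11, b(4)*(3 + 4)) - o(31) = (((1/6)*4)*(3 + 4))/11 - 1*0 = ((2/3)*7)*(1/11) + 0 = (14/3)*(1/11) + 0 = 14/33 + 0 = 14/33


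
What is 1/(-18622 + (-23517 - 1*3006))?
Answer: -1/45145 ≈ -2.2151e-5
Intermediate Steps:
1/(-18622 + (-23517 - 1*3006)) = 1/(-18622 + (-23517 - 3006)) = 1/(-18622 - 26523) = 1/(-45145) = -1/45145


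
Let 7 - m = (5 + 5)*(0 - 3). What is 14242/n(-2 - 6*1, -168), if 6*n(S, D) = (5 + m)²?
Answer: 7121/147 ≈ 48.442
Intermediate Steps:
m = 37 (m = 7 - (5 + 5)*(0 - 3) = 7 - 10*(-3) = 7 - 1*(-30) = 7 + 30 = 37)
n(S, D) = 294 (n(S, D) = (5 + 37)²/6 = (⅙)*42² = (⅙)*1764 = 294)
14242/n(-2 - 6*1, -168) = 14242/294 = 14242*(1/294) = 7121/147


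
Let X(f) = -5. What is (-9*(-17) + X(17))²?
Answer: 21904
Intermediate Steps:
(-9*(-17) + X(17))² = (-9*(-17) - 5)² = (153 - 5)² = 148² = 21904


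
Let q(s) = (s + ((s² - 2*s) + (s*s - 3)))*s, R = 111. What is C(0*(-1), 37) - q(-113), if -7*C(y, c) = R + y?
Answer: 20287457/7 ≈ 2.8982e+6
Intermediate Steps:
q(s) = s*(-3 - s + 2*s²) (q(s) = (s + ((s² - 2*s) + (s² - 3)))*s = (s + ((s² - 2*s) + (-3 + s²)))*s = (s + (-3 - 2*s + 2*s²))*s = (-3 - s + 2*s²)*s = s*(-3 - s + 2*s²))
C(y, c) = -111/7 - y/7 (C(y, c) = -(111 + y)/7 = -111/7 - y/7)
C(0*(-1), 37) - q(-113) = (-111/7 - 0*(-1)) - (-113)*(-3 - 1*(-113) + 2*(-113)²) = (-111/7 - ⅐*0) - (-113)*(-3 + 113 + 2*12769) = (-111/7 + 0) - (-113)*(-3 + 113 + 25538) = -111/7 - (-113)*25648 = -111/7 - 1*(-2898224) = -111/7 + 2898224 = 20287457/7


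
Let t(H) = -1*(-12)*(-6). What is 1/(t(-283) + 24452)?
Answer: 1/24380 ≈ 4.1017e-5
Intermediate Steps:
t(H) = -72 (t(H) = 12*(-6) = -72)
1/(t(-283) + 24452) = 1/(-72 + 24452) = 1/24380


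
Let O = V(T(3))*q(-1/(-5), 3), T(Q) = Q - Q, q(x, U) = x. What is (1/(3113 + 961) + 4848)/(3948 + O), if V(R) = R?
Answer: 19750753/16084152 ≈ 1.2280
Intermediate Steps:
T(Q) = 0
O = 0 (O = 0*(-1/(-5)) = 0*(-1*(-⅕)) = 0*(⅕) = 0)
(1/(3113 + 961) + 4848)/(3948 + O) = (1/(3113 + 961) + 4848)/(3948 + 0) = (1/4074 + 4848)/3948 = (1/4074 + 4848)*(1/3948) = (19750753/4074)*(1/3948) = 19750753/16084152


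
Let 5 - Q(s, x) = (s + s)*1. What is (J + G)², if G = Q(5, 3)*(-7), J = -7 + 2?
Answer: 900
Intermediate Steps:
Q(s, x) = 5 - 2*s (Q(s, x) = 5 - (s + s) = 5 - 2*s)
J = -5
G = 35 (G = (5 - 2*5)*(-7) = (5 - 10)*(-7) = -5*(-7) = 35)
(J + G)² = (-5 + 35)² = 30² = 900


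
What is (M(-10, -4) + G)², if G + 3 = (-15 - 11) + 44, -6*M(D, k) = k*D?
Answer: 625/9 ≈ 69.444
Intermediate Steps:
M(D, k) = -D*k/6 (M(D, k) = -k*D/6 = -D*k/6)
G = 15 (G = -3 + ((-15 - 11) + 44) = -3 + (-26 + 44) = -3 + 18 = 15)
(M(-10, -4) + G)² = (-⅙*(-10)*(-4) + 15)² = (-20/3 + 15)² = (25/3)² = 625/9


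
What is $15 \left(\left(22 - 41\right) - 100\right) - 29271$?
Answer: $-31056$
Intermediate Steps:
$15 \left(\left(22 - 41\right) - 100\right) - 29271 = 15 \left(-19 - 100\right) - 29271 = 15 \left(-119\right) - 29271 = -1785 - 29271 = -31056$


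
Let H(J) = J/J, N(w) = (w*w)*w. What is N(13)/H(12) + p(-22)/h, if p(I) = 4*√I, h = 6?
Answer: 2197 + 2*I*√22/3 ≈ 2197.0 + 3.1269*I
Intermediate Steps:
N(w) = w³ (N(w) = w²*w = w³)
H(J) = 1
N(13)/H(12) + p(-22)/h = 13³/1 + (4*√(-22))/6 = 2197*1 + (4*(I*√22))*(⅙) = 2197 + (4*I*√22)*(⅙) = 2197 + 2*I*√22/3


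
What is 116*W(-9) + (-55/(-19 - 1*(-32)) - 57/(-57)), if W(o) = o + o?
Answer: -27186/13 ≈ -2091.2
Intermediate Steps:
W(o) = 2*o
116*W(-9) + (-55/(-19 - 1*(-32)) - 57/(-57)) = 116*(2*(-9)) + (-55/(-19 - 1*(-32)) - 57/(-57)) = 116*(-18) + (-55/(-19 + 32) - 57*(-1/57)) = -2088 + (-55/13 + 1) = -2088 - 42/13 = -27186/13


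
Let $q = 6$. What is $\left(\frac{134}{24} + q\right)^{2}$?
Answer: $\frac{19321}{144} \approx 134.17$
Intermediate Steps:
$\left(\frac{134}{24} + q\right)^{2} = \left(\frac{134}{24} + 6\right)^{2} = \left(134 \cdot \frac{1}{24} + 6\right)^{2} = \left(\frac{67}{12} + 6\right)^{2} = \left(\frac{139}{12}\right)^{2} = \frac{19321}{144}$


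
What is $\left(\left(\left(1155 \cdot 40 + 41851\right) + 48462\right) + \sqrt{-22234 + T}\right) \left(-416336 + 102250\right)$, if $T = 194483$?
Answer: $-42876822118 - 314086 \sqrt{172249} \approx -4.3007 \cdot 10^{10}$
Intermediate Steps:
$\left(\left(\left(1155 \cdot 40 + 41851\right) + 48462\right) + \sqrt{-22234 + T}\right) \left(-416336 + 102250\right) = \left(\left(\left(1155 \cdot 40 + 41851\right) + 48462\right) + \sqrt{-22234 + 194483}\right) \left(-416336 + 102250\right) = \left(\left(\left(46200 + 41851\right) + 48462\right) + \sqrt{172249}\right) \left(-314086\right) = \left(\left(88051 + 48462\right) + \sqrt{172249}\right) \left(-314086\right) = \left(136513 + \sqrt{172249}\right) \left(-314086\right) = -42876822118 - 314086 \sqrt{172249}$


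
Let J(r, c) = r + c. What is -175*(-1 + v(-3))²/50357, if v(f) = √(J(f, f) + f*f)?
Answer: -700/50357 + 350*√3/50357 ≈ -0.0018623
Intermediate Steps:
J(r, c) = c + r
v(f) = √(f² + 2*f) (v(f) = √((f + f) + f*f) = √(2*f + f²) = √(f² + 2*f))
-175*(-1 + v(-3))²/50357 = -175*(-1 + √(-3*(2 - 3)))²/50357 = -175*(-1 + √(-3*(-1)))²*(1/50357) = -175*(-1 + √3)²*(1/50357) = -175*(-1 + √3)²/50357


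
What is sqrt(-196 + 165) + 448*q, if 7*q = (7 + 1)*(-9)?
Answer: -4608 + I*sqrt(31) ≈ -4608.0 + 5.5678*I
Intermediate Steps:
q = -72/7 (q = ((7 + 1)*(-9))/7 = (8*(-9))/7 = (1/7)*(-72) = -72/7 ≈ -10.286)
sqrt(-196 + 165) + 448*q = sqrt(-196 + 165) + 448*(-72/7) = sqrt(-31) - 4608 = I*sqrt(31) - 4608 = -4608 + I*sqrt(31)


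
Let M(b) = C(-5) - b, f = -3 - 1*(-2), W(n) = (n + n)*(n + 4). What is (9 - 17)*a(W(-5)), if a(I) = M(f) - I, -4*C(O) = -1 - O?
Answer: 80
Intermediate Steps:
W(n) = 2*n*(4 + n) (W(n) = (2*n)*(4 + n) = 2*n*(4 + n))
f = -1 (f = -3 + 2 = -1)
C(O) = ¼ + O/4 (C(O) = -(-1 - O)/4 = ¼ + O/4)
M(b) = -1 - b (M(b) = (¼ + (¼)*(-5)) - b = (¼ - 5/4) - b = -1 - b)
a(I) = -I (a(I) = (-1 - 1*(-1)) - I = (-1 + 1) - I = 0 - I = -I)
(9 - 17)*a(W(-5)) = (9 - 17)*(-2*(-5)*(4 - 5)) = -(-8)*2*(-5)*(-1) = -(-8)*10 = -8*(-10) = 80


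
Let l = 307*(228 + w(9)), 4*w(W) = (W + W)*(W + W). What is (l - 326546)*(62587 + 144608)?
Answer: -48003559185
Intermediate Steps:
w(W) = W² (w(W) = ((W + W)*(W + W))/4 = ((2*W)*(2*W))/4 = (4*W²)/4 = W²)
l = 94863 (l = 307*(228 + 9²) = 307*(228 + 81) = 307*309 = 94863)
(l - 326546)*(62587 + 144608) = (94863 - 326546)*(62587 + 144608) = -231683*207195 = -48003559185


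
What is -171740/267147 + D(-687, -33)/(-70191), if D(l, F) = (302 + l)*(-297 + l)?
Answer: -1144046180/189407223 ≈ -6.0401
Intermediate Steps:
D(l, F) = (-297 + l)*(302 + l)
-171740/267147 + D(-687, -33)/(-70191) = -171740/267147 + (-89694 + (-687)² + 5*(-687))/(-70191) = -171740*1/267147 + (-89694 + 471969 - 3435)*(-1/70191) = -171740/267147 + 378840*(-1/70191) = -171740/267147 - 11480/2127 = -1144046180/189407223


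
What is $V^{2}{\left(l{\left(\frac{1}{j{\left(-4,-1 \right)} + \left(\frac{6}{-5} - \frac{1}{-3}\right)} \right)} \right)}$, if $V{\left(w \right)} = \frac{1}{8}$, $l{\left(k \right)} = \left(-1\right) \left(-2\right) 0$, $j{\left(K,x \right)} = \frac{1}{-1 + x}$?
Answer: $\frac{1}{64} \approx 0.015625$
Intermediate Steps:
$l{\left(k \right)} = 0$ ($l{\left(k \right)} = 2 \cdot 0 = 0$)
$V{\left(w \right)} = \frac{1}{8}$
$V^{2}{\left(l{\left(\frac{1}{j{\left(-4,-1 \right)} + \left(\frac{6}{-5} - \frac{1}{-3}\right)} \right)} \right)} = \left(\frac{1}{8}\right)^{2} = \frac{1}{64}$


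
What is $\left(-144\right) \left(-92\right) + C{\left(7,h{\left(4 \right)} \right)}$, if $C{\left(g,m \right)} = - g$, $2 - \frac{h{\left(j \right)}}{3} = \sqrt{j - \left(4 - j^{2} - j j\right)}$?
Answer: $13241$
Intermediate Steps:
$h{\left(j \right)} = 6 - 3 \sqrt{-4 + j + 2 j^{2}}$ ($h{\left(j \right)} = 6 - 3 \sqrt{j - \left(4 - j^{2} - j j\right)} = 6 - 3 \sqrt{j + \left(\left(j^{2} + j^{2}\right) - 4\right)} = 6 - 3 \sqrt{j + \left(2 j^{2} - 4\right)} = 6 - 3 \sqrt{j + \left(-4 + 2 j^{2}\right)} = 6 - 3 \sqrt{-4 + j + 2 j^{2}}$)
$\left(-144\right) \left(-92\right) + C{\left(7,h{\left(4 \right)} \right)} = \left(-144\right) \left(-92\right) - 7 = 13248 - 7 = 13241$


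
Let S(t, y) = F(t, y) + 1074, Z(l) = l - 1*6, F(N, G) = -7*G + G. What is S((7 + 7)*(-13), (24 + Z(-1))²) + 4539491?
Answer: 4538831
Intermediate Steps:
F(N, G) = -6*G
Z(l) = -6 + l (Z(l) = l - 6 = -6 + l)
S(t, y) = 1074 - 6*y (S(t, y) = -6*y + 1074 = 1074 - 6*y)
S((7 + 7)*(-13), (24 + Z(-1))²) + 4539491 = (1074 - 6*(24 + (-6 - 1))²) + 4539491 = (1074 - 6*(24 - 7)²) + 4539491 = (1074 - 6*17²) + 4539491 = (1074 - 6*289) + 4539491 = (1074 - 1734) + 4539491 = -660 + 4539491 = 4538831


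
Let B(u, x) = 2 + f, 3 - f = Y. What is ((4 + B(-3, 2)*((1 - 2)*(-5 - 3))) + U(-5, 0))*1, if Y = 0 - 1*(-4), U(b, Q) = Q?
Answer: 12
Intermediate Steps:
Y = 4 (Y = 0 + 4 = 4)
f = -1 (f = 3 - 1*4 = 3 - 4 = -1)
B(u, x) = 1 (B(u, x) = 2 - 1 = 1)
((4 + B(-3, 2)*((1 - 2)*(-5 - 3))) + U(-5, 0))*1 = ((4 + 1*((1 - 2)*(-5 - 3))) + 0)*1 = ((4 + 1*(-1*(-8))) + 0)*1 = ((4 + 1*8) + 0)*1 = ((4 + 8) + 0)*1 = (12 + 0)*1 = 12*1 = 12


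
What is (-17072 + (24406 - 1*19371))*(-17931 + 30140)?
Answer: -146959733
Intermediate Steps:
(-17072 + (24406 - 1*19371))*(-17931 + 30140) = (-17072 + (24406 - 19371))*12209 = (-17072 + 5035)*12209 = -12037*12209 = -146959733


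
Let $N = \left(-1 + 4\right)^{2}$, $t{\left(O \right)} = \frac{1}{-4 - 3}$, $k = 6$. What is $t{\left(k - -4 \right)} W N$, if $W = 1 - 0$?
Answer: $- \frac{9}{7} \approx -1.2857$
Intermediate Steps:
$t{\left(O \right)} = - \frac{1}{7}$ ($t{\left(O \right)} = \frac{1}{-7} = - \frac{1}{7}$)
$W = 1$ ($W = 1 + 0 = 1$)
$N = 9$ ($N = 3^{2} = 9$)
$t{\left(k - -4 \right)} W N = \left(- \frac{1}{7}\right) 1 \cdot 9 = \left(- \frac{1}{7}\right) 9 = - \frac{9}{7}$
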